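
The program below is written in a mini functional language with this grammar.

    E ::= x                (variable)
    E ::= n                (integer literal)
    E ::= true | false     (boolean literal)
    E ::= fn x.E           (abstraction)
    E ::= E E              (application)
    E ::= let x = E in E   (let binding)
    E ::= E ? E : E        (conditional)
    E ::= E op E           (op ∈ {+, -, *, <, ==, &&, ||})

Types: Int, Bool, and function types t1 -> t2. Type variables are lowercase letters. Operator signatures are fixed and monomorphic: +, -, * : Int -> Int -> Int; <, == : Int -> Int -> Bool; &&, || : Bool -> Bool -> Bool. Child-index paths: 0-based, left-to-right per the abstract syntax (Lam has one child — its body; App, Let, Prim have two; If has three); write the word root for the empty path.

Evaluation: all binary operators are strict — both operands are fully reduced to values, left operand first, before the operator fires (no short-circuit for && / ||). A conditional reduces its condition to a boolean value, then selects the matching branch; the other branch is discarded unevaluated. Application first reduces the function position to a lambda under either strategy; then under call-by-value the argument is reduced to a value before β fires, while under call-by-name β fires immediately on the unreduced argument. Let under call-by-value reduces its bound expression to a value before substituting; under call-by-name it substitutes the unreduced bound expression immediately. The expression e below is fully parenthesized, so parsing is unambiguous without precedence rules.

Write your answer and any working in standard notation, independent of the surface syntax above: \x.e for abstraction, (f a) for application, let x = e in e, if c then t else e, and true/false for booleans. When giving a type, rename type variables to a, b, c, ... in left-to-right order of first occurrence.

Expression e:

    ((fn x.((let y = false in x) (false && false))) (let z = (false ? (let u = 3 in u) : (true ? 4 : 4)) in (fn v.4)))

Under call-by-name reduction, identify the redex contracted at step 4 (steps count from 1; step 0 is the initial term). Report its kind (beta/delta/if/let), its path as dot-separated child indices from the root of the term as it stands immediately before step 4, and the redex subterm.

Answer: beta at root : ((\v.4) (false && false))

Working:
step 0: ((\x.((let y = false in x) (false && false))) (let z = (if false then (let u = 3 in u) else (if true then 4 else 4)) in (\v.4)))
step 1: [beta@root] ((let y = false in (let z = (if false then (let u = 3 in u) else (if true then 4 else 4)) in (\v.4))) (false && false))
step 2: [let@0] ((let z = (if false then (let u = 3 in u) else (if true then 4 else 4)) in (\v.4)) (false && false))
step 3: [let@0] ((\v.4) (false && false))
step 4: [beta@root] 4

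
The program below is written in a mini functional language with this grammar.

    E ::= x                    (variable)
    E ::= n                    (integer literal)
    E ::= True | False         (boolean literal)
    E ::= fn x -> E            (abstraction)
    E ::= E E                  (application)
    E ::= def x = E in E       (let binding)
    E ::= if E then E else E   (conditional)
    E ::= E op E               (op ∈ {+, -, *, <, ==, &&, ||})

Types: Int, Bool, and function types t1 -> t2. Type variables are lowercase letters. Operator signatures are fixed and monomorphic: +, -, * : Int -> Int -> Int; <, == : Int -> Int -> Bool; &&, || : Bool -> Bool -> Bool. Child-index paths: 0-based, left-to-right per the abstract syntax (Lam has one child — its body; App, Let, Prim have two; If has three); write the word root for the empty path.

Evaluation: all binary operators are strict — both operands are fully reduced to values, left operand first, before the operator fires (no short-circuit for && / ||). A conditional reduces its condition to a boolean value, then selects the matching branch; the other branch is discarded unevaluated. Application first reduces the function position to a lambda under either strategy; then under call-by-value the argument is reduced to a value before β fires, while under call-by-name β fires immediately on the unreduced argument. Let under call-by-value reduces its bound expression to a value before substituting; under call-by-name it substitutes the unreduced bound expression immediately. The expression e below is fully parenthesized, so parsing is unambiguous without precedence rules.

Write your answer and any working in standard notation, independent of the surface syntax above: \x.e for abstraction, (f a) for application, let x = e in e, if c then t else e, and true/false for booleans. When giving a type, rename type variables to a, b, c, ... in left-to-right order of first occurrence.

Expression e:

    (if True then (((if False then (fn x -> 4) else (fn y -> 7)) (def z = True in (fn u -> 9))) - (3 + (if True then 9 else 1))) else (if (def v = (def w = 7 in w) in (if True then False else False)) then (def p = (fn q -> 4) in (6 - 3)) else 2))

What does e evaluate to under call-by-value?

Working:
step 0: (if true then (((if false then (\x.4) else (\y.7)) (let z = true in (\u.9))) - (3 + (if true then 9 else 1))) else (if (let v = (let w = 7 in w) in (if true then false else false)) then (let p = (\q.4) in (6 - 3)) else 2))
step 1: [if@root] (((if false then (\x.4) else (\y.7)) (let z = true in (\u.9))) - (3 + (if true then 9 else 1)))
step 2: [if@0.0] (((\y.7) (let z = true in (\u.9))) - (3 + (if true then 9 else 1)))
step 3: [let@0.1] (((\y.7) (\u.9)) - (3 + (if true then 9 else 1)))
step 4: [beta@0] (7 - (3 + (if true then 9 else 1)))
step 5: [if@1.1] (7 - (3 + 9))
step 6: [delta@1] (7 - 12)
step 7: [delta@root] -5

Answer: -5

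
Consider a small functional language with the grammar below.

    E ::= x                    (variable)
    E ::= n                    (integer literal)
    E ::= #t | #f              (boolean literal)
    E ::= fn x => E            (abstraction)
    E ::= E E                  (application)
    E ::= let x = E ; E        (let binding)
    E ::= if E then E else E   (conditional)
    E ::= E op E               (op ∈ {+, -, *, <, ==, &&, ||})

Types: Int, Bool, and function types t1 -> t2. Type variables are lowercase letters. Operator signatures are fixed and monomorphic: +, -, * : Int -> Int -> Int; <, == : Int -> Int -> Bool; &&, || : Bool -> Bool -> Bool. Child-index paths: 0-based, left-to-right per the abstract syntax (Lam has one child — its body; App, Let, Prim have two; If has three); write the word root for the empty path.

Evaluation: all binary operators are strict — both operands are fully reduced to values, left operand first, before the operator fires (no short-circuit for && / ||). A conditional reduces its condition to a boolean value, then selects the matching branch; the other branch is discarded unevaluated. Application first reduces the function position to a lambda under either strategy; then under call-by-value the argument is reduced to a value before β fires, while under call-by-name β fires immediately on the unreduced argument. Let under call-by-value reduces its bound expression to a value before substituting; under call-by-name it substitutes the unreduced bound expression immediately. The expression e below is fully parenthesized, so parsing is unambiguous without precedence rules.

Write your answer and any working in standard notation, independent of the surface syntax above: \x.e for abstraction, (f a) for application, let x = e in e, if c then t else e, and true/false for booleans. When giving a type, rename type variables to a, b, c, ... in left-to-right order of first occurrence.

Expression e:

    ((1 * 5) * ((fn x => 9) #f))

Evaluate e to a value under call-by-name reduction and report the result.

Answer: 45

Derivation:
step 0: ((1 * 5) * ((\x.9) false))
step 1: [delta@0] (5 * ((\x.9) false))
step 2: [beta@1] (5 * 9)
step 3: [delta@root] 45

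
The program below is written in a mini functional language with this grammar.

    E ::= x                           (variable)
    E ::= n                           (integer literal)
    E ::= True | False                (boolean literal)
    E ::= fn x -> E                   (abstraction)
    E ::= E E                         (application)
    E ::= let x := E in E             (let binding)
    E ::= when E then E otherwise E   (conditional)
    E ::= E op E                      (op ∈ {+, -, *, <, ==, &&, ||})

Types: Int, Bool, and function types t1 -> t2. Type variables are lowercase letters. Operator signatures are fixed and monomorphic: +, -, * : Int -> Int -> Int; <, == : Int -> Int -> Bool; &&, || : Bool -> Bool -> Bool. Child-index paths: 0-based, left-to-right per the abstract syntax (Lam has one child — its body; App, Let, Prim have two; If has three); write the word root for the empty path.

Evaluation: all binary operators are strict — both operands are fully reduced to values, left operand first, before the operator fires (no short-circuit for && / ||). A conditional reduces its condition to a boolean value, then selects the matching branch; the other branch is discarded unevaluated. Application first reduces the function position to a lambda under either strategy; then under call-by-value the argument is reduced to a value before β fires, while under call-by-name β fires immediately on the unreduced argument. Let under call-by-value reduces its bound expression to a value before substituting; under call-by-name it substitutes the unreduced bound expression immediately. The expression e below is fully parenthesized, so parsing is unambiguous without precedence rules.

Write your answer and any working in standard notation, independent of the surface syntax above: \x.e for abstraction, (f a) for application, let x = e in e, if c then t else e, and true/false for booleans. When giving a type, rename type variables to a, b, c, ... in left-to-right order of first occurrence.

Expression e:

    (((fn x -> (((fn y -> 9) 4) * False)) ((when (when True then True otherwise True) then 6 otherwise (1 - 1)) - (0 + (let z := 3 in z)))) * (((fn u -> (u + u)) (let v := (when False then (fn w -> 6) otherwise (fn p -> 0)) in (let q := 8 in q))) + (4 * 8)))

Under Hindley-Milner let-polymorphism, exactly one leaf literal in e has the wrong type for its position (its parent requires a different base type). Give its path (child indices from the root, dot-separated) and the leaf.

Answer: 0.0.0.1 : false

Derivation:
\y._ : b -> Int
  unify b -> Int ~ Int -> c
  unify b ~ Int
  unify Int ~ c
_ _ : Int
  unify Int ~ Int
  unify Bool ~ Int
  FAIL: mismatch Bool ~ Int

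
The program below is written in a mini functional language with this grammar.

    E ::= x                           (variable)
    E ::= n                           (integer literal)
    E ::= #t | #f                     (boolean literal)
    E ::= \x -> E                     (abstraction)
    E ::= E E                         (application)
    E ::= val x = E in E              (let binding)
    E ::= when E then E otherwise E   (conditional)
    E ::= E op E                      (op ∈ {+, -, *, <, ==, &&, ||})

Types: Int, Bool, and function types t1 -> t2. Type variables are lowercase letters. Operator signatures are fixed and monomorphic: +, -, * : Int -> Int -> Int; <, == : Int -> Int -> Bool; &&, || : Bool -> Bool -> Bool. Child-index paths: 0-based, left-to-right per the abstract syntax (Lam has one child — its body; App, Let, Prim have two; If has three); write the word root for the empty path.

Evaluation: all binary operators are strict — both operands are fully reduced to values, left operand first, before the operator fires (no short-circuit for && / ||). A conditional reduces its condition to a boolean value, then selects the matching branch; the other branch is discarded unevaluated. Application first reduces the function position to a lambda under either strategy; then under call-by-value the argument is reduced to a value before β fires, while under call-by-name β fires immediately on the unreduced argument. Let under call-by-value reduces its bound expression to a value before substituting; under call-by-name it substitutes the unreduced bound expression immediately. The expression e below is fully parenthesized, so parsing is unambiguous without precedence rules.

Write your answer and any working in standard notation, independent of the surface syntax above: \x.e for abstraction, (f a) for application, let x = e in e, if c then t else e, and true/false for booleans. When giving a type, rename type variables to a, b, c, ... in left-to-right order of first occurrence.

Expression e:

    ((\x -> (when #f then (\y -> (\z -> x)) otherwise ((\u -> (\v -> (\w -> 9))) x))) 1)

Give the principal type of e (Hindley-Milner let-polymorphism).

Answer: a -> b -> Int

Trace:
  unify Bool ~ Bool
x : a
\z._ : c -> a
\y._ : b -> c -> a
\w._ : f -> Int
\v._ : e -> f -> Int
\u._ : d -> e -> f -> Int
x : a
  unify d -> e -> f -> Int ~ a -> g
  unify d ~ a
  unify e -> f -> Int ~ g
_ _ : e -> f -> Int
  unify b -> c -> a ~ e -> f -> Int
  unify b ~ e
  unify c -> a ~ f -> Int
  unify c ~ f
  unify a ~ Int
\x._ : Int -> e -> f -> Int
  unify Int -> e -> f -> Int ~ Int -> h
  unify Int ~ Int
  unify e -> f -> Int ~ h
_ _ : e -> f -> Int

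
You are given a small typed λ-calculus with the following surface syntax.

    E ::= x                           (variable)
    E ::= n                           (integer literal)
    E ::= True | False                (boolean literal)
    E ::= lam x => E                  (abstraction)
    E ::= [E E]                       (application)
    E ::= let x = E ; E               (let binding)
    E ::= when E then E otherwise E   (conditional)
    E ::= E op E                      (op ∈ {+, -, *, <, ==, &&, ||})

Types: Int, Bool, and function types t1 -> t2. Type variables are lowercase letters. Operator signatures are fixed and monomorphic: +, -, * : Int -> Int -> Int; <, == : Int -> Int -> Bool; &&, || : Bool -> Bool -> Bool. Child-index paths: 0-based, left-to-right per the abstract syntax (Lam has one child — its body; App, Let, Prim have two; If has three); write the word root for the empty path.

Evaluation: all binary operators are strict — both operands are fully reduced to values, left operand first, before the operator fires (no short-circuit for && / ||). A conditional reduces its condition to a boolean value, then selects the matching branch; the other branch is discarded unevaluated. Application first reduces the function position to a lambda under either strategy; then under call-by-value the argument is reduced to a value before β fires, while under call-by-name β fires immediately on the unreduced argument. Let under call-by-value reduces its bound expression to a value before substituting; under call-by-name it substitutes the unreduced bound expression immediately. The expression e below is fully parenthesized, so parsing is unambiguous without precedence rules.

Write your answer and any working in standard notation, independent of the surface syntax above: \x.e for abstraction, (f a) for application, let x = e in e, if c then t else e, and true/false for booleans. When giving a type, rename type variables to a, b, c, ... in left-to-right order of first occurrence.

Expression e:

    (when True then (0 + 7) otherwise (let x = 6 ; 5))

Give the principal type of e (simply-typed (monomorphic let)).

Working:
  unify Bool ~ Bool
  unify Int ~ Int
  unify Int ~ Int
let x : Int
  unify Int ~ Int

Answer: Int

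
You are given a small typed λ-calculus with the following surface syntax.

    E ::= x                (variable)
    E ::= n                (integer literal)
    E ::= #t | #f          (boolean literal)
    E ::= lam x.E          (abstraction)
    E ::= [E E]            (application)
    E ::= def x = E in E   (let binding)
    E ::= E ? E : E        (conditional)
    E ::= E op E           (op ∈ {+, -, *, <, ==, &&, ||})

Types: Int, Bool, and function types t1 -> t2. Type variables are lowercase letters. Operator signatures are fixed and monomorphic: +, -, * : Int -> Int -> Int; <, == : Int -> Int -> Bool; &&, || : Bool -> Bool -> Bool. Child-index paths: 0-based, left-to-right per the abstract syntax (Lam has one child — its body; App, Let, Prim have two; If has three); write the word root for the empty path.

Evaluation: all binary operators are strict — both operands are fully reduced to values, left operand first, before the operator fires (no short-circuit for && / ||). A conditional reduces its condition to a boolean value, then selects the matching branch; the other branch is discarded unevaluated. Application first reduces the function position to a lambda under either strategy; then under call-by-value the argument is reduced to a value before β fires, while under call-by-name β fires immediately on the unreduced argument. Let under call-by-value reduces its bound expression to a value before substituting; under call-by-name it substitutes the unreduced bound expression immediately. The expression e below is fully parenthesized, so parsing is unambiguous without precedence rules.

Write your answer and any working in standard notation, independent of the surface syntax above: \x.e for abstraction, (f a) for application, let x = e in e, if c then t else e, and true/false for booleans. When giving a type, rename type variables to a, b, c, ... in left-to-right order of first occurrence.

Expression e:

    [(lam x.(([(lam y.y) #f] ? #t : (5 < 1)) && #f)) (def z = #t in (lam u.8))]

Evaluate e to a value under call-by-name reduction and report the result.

Answer: false

Working:
step 0: ((\x.((if ((\y.y) false) then true else (5 < 1)) && false)) (let z = true in (\u.8)))
step 1: [beta@root] ((if ((\y.y) false) then true else (5 < 1)) && false)
step 2: [beta@0.0] ((if false then true else (5 < 1)) && false)
step 3: [if@0] ((5 < 1) && false)
step 4: [delta@0] (false && false)
step 5: [delta@root] false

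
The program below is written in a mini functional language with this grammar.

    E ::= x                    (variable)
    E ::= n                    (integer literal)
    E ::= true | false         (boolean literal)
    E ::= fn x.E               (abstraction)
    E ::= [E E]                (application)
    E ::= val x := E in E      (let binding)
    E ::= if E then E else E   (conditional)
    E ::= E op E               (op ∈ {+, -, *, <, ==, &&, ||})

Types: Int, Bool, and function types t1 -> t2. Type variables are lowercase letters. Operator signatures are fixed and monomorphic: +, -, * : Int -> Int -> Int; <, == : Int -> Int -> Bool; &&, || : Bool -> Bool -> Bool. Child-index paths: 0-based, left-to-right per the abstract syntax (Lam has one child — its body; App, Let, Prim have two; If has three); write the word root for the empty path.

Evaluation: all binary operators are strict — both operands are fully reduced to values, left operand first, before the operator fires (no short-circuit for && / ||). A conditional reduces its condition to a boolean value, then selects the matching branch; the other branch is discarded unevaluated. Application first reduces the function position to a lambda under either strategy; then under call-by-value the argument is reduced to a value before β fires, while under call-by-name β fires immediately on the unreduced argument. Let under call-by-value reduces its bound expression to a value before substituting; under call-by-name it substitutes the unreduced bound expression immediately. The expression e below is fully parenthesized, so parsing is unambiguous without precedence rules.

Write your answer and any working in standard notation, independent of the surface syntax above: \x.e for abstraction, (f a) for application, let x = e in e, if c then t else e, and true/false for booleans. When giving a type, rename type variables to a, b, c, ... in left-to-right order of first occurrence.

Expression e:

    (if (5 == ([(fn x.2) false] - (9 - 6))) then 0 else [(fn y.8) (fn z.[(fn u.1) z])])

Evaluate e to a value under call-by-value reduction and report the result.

Derivation:
step 0: (if (5 == (((\x.2) false) - (9 - 6))) then 0 else ((\y.8) (\z.((\u.1) z))))
step 1: [beta@0.1.0] (if (5 == (2 - (9 - 6))) then 0 else ((\y.8) (\z.((\u.1) z))))
step 2: [delta@0.1.1] (if (5 == (2 - 3)) then 0 else ((\y.8) (\z.((\u.1) z))))
step 3: [delta@0.1] (if (5 == -1) then 0 else ((\y.8) (\z.((\u.1) z))))
step 4: [delta@0] (if false then 0 else ((\y.8) (\z.((\u.1) z))))
step 5: [if@root] ((\y.8) (\z.((\u.1) z)))
step 6: [beta@root] 8

Answer: 8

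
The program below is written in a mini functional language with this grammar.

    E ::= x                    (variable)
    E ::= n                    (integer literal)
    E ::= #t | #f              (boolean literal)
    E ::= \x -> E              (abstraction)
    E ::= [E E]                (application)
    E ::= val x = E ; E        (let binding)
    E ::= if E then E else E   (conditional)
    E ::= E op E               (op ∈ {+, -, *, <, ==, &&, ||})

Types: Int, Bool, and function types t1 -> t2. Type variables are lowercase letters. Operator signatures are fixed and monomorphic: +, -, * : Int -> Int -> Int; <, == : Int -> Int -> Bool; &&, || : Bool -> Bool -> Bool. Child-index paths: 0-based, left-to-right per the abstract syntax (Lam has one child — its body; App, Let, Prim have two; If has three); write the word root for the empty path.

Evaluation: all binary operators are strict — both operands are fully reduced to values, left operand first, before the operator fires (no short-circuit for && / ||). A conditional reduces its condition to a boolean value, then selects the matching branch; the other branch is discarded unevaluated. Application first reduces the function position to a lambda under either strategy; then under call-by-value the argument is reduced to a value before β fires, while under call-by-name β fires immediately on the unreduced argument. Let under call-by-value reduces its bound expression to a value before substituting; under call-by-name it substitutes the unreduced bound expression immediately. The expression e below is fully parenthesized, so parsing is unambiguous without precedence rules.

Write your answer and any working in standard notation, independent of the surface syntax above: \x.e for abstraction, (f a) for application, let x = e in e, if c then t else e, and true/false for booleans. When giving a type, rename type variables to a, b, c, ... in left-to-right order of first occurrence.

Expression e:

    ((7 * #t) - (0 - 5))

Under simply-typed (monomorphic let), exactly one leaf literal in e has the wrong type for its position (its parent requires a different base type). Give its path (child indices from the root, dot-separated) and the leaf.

Working:
  unify Int ~ Int
  unify Bool ~ Int
  FAIL: mismatch Bool ~ Int

Answer: 0.1 : true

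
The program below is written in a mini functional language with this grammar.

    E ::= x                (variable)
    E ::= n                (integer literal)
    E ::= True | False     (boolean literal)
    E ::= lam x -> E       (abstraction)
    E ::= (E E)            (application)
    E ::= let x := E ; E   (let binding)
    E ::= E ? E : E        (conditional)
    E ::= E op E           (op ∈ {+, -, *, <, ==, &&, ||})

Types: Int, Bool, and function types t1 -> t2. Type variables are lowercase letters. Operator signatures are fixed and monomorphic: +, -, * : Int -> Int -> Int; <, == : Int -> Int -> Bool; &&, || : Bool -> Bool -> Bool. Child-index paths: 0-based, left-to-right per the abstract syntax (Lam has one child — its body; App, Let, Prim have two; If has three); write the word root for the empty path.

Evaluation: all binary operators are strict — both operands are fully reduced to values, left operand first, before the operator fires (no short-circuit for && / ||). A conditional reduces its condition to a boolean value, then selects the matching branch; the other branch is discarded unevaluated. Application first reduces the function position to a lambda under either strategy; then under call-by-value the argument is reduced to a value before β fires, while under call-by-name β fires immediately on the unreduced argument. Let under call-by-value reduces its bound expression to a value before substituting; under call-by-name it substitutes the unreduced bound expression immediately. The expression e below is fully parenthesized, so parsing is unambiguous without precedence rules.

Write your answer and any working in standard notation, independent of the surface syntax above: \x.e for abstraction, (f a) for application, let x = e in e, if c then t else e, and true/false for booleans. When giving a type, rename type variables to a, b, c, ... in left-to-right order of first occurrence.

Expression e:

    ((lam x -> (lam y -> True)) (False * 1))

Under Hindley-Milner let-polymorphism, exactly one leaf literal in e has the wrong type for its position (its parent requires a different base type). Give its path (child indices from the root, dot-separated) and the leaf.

Derivation:
\y._ : b -> Bool
\x._ : a -> b -> Bool
  unify Bool ~ Int
  FAIL: mismatch Bool ~ Int

Answer: 1.0 : false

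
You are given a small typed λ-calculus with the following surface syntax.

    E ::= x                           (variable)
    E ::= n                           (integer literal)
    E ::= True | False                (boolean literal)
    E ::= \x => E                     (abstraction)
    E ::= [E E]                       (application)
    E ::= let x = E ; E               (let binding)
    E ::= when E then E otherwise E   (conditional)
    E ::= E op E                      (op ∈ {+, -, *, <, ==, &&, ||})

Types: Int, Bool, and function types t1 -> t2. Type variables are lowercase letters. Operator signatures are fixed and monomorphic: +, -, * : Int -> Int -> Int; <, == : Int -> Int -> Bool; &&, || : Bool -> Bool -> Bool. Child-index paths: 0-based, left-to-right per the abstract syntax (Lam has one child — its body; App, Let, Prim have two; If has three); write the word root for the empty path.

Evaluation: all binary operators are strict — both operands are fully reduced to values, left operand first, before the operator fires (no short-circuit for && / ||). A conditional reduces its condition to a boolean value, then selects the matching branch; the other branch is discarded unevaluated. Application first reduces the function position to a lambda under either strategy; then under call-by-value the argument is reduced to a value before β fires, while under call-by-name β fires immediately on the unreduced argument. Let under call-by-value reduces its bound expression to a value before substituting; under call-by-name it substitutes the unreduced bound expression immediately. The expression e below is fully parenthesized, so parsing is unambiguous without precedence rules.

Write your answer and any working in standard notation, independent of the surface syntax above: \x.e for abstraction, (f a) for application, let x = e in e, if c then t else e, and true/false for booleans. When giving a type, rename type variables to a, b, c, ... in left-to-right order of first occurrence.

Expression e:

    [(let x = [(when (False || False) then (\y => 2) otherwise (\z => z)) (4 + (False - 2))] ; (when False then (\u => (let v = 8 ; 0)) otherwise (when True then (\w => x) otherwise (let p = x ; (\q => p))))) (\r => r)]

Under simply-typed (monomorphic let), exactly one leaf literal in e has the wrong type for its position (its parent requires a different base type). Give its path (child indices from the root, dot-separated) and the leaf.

Answer: 0.0.1.1.0 : false

Trace:
  unify Bool ~ Bool
  unify Bool ~ Bool
  unify Bool ~ Bool
\y._ : a -> Int
z : b
\z._ : b -> b
  unify a -> Int ~ b -> b
  unify a ~ b
  unify Int ~ b
  unify Int ~ Int
  unify Bool ~ Int
  FAIL: mismatch Bool ~ Int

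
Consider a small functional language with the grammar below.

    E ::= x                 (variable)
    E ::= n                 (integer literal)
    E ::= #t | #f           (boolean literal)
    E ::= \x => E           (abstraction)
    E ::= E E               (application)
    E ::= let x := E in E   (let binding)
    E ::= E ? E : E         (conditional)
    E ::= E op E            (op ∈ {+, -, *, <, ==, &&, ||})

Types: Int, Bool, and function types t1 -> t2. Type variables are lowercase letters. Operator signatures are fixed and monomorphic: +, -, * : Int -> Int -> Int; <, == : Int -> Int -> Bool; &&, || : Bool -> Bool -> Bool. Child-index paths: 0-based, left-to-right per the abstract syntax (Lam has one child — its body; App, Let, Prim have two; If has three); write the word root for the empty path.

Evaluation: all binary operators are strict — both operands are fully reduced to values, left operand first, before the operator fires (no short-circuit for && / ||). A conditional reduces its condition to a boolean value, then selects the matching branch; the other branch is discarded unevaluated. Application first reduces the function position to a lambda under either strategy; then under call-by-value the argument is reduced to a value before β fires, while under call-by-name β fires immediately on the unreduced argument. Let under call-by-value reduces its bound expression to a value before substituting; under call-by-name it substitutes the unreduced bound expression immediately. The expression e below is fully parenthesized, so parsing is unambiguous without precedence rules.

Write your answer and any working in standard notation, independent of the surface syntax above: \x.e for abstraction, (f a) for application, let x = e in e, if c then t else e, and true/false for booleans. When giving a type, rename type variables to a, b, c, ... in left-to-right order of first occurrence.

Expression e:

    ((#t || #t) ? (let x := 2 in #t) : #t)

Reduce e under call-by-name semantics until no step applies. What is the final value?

Derivation:
step 0: (if (true || true) then (let x = 2 in true) else true)
step 1: [delta@0] (if true then (let x = 2 in true) else true)
step 2: [if@root] (let x = 2 in true)
step 3: [let@root] true

Answer: true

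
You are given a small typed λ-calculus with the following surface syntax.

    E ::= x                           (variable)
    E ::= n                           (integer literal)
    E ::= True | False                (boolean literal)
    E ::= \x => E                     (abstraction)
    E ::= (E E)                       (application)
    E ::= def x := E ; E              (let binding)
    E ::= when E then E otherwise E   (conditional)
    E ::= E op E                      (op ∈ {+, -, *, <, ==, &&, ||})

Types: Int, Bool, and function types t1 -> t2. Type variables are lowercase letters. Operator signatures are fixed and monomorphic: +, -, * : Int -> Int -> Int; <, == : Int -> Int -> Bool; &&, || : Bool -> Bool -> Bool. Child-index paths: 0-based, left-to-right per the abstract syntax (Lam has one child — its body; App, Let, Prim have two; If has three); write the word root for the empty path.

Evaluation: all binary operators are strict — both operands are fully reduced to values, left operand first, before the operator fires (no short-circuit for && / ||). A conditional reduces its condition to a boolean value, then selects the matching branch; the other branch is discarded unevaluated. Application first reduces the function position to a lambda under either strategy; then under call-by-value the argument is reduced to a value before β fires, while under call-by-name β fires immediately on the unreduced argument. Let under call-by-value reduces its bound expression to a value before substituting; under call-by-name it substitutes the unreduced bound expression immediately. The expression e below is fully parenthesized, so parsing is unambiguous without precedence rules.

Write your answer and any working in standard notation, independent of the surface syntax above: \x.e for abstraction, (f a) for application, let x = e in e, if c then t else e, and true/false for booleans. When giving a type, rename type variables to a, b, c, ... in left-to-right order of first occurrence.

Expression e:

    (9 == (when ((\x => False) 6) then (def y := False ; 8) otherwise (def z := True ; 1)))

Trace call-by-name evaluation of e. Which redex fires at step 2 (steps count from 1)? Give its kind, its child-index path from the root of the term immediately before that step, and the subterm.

Answer: if at 1 : (if false then (let y = false in 8) else (let z = true in 1))

Working:
step 0: (9 == (if ((\x.false) 6) then (let y = false in 8) else (let z = true in 1)))
step 1: [beta@1.0] (9 == (if false then (let y = false in 8) else (let z = true in 1)))
step 2: [if@1] (9 == (let z = true in 1))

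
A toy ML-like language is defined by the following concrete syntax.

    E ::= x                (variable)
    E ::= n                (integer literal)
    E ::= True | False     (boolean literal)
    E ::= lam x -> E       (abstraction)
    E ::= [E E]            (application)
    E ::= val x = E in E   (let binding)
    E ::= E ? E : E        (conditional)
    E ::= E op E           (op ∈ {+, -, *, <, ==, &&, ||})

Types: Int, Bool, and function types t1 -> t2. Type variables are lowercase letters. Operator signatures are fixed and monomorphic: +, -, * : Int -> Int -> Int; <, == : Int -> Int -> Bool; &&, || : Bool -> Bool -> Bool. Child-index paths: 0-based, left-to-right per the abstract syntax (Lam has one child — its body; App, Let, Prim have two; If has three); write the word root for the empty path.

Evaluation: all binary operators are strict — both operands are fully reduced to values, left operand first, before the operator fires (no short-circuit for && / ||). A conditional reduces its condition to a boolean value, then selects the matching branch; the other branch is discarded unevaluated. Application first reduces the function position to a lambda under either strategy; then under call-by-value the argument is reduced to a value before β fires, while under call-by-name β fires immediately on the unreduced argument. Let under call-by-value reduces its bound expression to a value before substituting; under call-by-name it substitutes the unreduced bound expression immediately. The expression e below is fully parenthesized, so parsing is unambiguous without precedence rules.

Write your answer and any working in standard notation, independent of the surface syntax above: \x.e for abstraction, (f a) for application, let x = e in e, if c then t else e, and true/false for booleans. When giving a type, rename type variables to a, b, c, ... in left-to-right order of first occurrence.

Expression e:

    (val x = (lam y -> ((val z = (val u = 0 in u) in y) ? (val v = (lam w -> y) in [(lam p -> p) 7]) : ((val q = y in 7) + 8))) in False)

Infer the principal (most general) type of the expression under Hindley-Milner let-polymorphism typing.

Answer: Bool

Working:
let u : Int
u : Int
let z : Int
y : a
  unify a ~ Bool
y : Bool
\w._ : b -> Bool
let v : forall. b -> Bool
p : c
\p._ : c -> c
  unify c -> c ~ Int -> d
  unify c ~ Int
  unify Int ~ d
_ _ : Int
y : Bool
let q : Bool
  unify Int ~ Int
  unify Int ~ Int
  unify Int ~ Int
\y._ : Bool -> Int
let x : Bool -> Int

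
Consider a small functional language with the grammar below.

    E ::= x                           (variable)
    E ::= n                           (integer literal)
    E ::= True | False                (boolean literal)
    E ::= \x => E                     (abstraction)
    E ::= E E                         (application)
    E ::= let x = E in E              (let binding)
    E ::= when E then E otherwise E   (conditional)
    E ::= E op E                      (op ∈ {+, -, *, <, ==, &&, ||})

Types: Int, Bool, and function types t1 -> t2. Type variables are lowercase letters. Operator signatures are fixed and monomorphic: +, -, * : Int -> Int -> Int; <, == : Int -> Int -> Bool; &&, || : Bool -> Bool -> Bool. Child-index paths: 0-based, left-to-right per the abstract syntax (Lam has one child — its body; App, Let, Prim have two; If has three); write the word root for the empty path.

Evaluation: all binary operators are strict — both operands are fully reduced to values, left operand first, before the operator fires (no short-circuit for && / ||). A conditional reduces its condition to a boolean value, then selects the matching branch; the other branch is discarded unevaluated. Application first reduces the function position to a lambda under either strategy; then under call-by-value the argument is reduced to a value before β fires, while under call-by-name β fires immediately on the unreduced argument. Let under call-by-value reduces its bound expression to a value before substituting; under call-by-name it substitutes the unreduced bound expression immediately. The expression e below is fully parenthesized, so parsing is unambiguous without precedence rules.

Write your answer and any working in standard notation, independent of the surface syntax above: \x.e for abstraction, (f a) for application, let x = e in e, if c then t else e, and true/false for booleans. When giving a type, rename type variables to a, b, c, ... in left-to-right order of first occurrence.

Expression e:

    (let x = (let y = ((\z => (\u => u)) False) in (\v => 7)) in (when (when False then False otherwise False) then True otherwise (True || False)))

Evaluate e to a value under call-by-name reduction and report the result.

Answer: true

Working:
step 0: (let x = (let y = ((\z.(\u.u)) false) in (\v.7)) in (if (if false then false else false) then true else (true || false)))
step 1: [let@root] (if (if false then false else false) then true else (true || false))
step 2: [if@0] (if false then true else (true || false))
step 3: [if@root] (true || false)
step 4: [delta@root] true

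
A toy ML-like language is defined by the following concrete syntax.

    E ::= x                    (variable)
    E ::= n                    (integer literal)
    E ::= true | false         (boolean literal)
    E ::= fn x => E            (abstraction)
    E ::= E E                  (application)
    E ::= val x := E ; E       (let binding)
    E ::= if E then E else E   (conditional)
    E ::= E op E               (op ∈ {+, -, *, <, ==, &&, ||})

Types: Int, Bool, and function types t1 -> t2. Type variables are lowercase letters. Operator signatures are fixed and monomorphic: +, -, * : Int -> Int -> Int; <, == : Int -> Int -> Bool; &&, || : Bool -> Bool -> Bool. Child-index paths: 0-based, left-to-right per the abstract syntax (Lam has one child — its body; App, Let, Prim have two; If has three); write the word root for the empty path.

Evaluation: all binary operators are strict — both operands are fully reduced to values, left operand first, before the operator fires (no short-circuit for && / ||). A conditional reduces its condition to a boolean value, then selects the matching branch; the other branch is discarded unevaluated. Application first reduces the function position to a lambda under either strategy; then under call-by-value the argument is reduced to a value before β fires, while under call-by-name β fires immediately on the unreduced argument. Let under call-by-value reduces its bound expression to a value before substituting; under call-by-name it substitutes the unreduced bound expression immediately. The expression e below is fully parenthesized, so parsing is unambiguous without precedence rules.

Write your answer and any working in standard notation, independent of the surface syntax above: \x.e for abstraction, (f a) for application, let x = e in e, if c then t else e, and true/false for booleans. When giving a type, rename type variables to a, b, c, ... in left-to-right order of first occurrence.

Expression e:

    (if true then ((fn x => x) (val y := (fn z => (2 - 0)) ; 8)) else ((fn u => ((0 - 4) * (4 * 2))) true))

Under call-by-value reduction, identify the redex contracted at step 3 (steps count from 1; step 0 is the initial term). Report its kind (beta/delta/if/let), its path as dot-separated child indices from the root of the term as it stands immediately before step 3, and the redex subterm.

Working:
step 0: (if true then ((\x.x) (let y = (\z.(2 - 0)) in 8)) else ((\u.((0 - 4) * (4 * 2))) true))
step 1: [if@root] ((\x.x) (let y = (\z.(2 - 0)) in 8))
step 2: [let@1] ((\x.x) 8)
step 3: [beta@root] 8

Answer: beta at root : ((\x.x) 8)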